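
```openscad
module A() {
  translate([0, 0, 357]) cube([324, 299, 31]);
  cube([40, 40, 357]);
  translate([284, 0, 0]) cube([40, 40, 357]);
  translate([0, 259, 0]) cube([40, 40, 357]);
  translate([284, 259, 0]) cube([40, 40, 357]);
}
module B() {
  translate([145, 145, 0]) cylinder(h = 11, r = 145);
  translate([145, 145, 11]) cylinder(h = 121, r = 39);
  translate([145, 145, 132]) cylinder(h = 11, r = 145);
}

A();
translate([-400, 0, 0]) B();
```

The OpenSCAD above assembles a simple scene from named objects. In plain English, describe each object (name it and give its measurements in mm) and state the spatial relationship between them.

A is a four-legged stool. The seat is a 324×299×31 mm slab whose top surface is at z = 388 mm; four square legs, each 40×40 mm in cross-section, run from the floor (z = 0) to the underside of the seat, each flush with a corner of the seat.

B is a spool: two coaxial disc flanges of radius 145 mm and thickness 11 mm, joined by a core cylinder of radius 39 mm and height 121 mm. The lower flange rests on z = 0 and the three cylinders share a vertical axis.

The spool is on the floor beside the stool on its −x side.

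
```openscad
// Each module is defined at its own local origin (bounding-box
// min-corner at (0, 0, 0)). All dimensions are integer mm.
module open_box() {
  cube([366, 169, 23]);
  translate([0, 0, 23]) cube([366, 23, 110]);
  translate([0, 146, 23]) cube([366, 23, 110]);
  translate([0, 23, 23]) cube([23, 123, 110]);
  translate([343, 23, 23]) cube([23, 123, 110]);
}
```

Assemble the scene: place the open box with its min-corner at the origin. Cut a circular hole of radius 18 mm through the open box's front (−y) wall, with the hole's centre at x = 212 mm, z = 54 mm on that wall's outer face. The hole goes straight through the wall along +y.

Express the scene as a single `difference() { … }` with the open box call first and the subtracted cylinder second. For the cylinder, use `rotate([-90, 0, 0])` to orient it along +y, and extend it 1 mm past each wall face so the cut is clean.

difference() {
  open_box();
  translate([212, -1, 54]) rotate([-90, 0, 0]) cylinder(h = 25, r = 18);
}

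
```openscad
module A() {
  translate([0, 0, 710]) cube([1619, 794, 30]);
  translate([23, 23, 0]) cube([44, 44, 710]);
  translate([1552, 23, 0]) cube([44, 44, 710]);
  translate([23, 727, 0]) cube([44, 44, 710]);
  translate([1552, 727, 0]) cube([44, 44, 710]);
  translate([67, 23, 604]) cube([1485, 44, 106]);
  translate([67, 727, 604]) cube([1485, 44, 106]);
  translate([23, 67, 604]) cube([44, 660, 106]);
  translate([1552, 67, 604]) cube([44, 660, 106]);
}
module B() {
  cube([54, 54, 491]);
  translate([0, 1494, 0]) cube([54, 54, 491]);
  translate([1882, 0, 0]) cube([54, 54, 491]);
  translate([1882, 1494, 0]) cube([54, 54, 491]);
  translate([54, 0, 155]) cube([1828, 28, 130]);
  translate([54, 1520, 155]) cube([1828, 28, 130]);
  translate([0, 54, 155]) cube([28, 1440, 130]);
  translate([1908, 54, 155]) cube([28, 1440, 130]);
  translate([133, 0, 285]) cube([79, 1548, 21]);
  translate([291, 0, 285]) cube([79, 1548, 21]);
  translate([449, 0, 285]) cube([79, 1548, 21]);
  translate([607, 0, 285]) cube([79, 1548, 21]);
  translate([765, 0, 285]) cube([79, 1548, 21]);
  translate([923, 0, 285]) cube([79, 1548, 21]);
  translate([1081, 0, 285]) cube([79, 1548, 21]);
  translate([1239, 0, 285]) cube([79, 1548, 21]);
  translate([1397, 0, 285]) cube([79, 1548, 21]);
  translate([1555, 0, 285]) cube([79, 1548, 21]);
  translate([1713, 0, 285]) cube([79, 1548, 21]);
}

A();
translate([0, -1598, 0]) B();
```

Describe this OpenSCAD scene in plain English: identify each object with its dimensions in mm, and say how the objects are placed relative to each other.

A is a table: top 1619 mm (x) × 794 mm (y), 30 mm thick, upper face at z = 740 mm, on four 44×44 mm square legs, each inset 23 mm from the nearest pair of top edges, running from z = 0 to the bottom of the top. Four apron rails, 44 mm thick and 106 mm tall, run between adjacent legs with their top edges flush with the underside of the top and their outer faces flush with the legs' outer faces.

B is a bed frame 1936 mm long (x) by 1548 mm wide (y). Four 54×54 mm corner posts, 491 mm tall, at the corners of the footprint. Four rails of 28 mm thickness and 130 mm height run between adjacent posts with their undersides at z = 155 mm, their outer faces flush with the outside of the frame (the two x-running rails run between the posts' inner faces; the two y-running rails run between the posts' inner faces). 11 slats, each 79 mm wide (x) and 21 mm thick, lie across the top of the two x-running rails, running the full 1548 mm width of the frame in y; the slats are evenly spaced along x between the inner faces of the end posts with equal gaps (rounded down to the nearest mm) at the −x end and between each pair — any rounding remainder accumulates at the +x end.

The bed frame is on the floor beside the table on its −y side.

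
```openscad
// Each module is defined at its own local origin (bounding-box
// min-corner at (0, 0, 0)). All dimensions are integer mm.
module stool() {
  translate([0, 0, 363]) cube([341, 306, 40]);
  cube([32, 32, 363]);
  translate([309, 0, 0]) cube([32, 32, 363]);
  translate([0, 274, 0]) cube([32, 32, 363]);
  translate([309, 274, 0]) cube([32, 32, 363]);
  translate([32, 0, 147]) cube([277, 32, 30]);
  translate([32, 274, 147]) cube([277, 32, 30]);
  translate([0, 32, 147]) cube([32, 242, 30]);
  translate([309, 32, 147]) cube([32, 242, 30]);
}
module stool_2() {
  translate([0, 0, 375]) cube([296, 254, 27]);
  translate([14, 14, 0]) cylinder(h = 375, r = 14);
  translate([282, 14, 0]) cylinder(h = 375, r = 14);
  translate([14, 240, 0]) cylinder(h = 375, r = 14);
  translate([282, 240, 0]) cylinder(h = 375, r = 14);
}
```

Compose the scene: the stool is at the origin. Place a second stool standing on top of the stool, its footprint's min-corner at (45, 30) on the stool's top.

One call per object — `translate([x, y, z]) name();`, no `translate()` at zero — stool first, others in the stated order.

stool();
translate([45, 30, 403]) stool_2();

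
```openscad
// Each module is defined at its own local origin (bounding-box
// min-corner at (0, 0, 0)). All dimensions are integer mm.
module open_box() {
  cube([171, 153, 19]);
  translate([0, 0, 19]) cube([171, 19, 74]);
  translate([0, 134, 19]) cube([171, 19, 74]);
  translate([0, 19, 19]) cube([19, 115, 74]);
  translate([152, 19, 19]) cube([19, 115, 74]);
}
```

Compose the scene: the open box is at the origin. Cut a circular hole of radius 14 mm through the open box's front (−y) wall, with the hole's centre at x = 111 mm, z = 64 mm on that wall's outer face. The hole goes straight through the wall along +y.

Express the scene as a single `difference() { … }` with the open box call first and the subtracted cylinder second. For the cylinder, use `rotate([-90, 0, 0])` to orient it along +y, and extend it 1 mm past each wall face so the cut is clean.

difference() {
  open_box();
  translate([111, -1, 64]) rotate([-90, 0, 0]) cylinder(h = 21, r = 14);
}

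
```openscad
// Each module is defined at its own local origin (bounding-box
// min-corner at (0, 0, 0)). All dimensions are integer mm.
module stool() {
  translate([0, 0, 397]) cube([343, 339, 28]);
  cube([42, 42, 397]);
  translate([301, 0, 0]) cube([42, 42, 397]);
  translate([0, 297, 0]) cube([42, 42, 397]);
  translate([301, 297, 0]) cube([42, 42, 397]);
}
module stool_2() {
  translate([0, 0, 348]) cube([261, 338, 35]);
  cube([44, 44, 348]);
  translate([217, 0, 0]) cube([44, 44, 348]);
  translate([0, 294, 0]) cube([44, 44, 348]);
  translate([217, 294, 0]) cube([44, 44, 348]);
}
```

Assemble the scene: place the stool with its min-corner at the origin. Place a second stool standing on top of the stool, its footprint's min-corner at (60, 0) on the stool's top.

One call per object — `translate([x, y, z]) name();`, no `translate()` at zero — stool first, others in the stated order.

stool();
translate([60, 0, 425]) stool_2();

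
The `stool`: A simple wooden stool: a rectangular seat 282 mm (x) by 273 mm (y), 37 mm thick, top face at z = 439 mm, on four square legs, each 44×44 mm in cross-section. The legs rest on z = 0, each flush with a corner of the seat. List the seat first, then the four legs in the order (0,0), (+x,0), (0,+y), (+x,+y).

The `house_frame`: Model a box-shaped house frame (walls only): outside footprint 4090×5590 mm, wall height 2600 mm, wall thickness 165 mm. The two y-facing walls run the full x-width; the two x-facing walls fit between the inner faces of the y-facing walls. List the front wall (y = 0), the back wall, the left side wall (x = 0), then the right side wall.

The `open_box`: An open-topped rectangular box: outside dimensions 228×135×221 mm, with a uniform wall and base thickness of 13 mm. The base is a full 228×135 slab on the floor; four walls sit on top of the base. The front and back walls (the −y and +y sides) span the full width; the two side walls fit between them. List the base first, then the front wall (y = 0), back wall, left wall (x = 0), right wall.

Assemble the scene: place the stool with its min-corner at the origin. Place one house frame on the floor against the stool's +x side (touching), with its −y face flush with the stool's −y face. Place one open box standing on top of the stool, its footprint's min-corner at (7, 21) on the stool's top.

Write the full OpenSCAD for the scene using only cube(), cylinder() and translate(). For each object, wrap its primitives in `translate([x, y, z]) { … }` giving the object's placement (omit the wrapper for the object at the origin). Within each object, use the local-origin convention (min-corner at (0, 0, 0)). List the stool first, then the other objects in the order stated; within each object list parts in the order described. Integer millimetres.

translate([0, 0, 402]) cube([282, 273, 37]);
cube([44, 44, 402]);
translate([238, 0, 0]) cube([44, 44, 402]);
translate([0, 229, 0]) cube([44, 44, 402]);
translate([238, 229, 0]) cube([44, 44, 402]);
translate([282, 0, 0]) {
  cube([4090, 165, 2600]);
  translate([0, 5425, 0]) cube([4090, 165, 2600]);
  translate([0, 165, 0]) cube([165, 5260, 2600]);
  translate([3925, 165, 0]) cube([165, 5260, 2600]);
}
translate([7, 21, 439]) {
  cube([228, 135, 13]);
  translate([0, 0, 13]) cube([228, 13, 208]);
  translate([0, 122, 13]) cube([228, 13, 208]);
  translate([0, 13, 13]) cube([13, 109, 208]);
  translate([215, 13, 13]) cube([13, 109, 208]);
}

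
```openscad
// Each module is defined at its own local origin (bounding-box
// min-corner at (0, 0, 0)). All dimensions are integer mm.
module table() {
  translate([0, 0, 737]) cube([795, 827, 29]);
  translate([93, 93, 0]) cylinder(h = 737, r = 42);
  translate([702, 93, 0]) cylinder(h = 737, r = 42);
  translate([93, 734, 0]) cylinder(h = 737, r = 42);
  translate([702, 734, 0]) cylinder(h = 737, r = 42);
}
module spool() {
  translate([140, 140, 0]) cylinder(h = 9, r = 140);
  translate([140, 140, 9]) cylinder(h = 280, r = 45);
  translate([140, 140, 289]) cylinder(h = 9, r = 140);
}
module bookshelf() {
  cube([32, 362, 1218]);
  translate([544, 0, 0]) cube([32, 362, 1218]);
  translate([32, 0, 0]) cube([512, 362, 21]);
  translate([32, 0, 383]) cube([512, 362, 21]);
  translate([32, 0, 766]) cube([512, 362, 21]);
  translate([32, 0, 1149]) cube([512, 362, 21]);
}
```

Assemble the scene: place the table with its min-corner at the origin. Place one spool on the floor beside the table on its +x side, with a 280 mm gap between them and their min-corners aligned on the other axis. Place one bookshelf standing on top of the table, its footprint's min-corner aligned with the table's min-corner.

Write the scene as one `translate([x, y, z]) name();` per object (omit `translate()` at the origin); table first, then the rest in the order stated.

table();
translate([1075, 0, 0]) spool();
translate([0, 0, 766]) bookshelf();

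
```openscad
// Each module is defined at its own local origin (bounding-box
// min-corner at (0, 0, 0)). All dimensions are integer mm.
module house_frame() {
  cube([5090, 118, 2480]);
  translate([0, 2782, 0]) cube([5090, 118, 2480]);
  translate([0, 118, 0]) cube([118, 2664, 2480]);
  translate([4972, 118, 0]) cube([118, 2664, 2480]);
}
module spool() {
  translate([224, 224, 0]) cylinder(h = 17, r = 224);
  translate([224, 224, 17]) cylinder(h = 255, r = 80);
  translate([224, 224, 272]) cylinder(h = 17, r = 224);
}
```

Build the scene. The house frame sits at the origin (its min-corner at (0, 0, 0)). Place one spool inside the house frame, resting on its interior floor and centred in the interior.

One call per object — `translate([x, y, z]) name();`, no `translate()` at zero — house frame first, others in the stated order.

house_frame();
translate([2321, 1226, 0]) spool();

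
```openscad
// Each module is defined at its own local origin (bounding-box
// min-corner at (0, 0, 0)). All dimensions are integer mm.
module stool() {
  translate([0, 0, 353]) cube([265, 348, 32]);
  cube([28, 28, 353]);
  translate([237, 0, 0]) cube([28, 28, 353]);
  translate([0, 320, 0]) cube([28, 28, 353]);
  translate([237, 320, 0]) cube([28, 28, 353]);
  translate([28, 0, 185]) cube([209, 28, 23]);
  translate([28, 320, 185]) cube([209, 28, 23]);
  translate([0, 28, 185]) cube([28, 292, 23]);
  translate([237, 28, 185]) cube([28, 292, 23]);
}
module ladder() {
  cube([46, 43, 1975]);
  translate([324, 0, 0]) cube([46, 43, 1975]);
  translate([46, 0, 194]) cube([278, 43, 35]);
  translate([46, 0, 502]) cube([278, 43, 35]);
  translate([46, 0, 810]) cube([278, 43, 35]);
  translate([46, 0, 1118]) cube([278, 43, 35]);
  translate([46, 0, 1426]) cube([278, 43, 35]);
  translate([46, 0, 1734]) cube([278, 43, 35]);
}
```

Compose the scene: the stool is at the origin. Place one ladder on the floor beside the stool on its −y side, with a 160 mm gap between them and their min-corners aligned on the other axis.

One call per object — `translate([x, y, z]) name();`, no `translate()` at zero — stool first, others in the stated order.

stool();
translate([0, -203, 0]) ladder();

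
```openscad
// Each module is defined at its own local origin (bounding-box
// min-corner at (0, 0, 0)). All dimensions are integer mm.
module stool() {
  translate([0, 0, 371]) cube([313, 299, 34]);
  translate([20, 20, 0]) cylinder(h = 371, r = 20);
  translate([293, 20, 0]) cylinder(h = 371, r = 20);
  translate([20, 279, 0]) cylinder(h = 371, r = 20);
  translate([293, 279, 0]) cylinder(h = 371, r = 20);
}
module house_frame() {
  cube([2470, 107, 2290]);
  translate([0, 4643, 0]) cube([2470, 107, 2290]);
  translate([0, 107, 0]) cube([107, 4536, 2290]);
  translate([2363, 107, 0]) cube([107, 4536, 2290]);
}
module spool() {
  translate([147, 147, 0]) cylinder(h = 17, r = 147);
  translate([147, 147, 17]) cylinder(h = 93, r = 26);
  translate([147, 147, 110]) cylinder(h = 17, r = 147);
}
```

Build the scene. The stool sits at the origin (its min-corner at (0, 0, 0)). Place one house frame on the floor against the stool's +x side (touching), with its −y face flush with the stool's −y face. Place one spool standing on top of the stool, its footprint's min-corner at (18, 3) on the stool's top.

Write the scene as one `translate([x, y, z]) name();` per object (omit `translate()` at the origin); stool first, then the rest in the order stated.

stool();
translate([313, 0, 0]) house_frame();
translate([18, 3, 405]) spool();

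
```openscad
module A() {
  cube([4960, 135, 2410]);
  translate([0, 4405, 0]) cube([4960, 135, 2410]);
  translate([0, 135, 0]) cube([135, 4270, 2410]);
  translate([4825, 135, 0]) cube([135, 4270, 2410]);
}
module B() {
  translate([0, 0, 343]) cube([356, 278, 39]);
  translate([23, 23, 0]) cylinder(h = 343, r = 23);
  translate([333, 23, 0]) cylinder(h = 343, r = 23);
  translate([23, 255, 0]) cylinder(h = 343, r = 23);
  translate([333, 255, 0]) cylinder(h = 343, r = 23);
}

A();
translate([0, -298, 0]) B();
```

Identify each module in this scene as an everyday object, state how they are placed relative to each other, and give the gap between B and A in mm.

The stool's nearest face is 20 mm from the house frame's −y face.

A is a house frame. B is a stool. The stool is on the floor beside the house frame on its −y side. The gap between the stool and the house frame is 20 mm.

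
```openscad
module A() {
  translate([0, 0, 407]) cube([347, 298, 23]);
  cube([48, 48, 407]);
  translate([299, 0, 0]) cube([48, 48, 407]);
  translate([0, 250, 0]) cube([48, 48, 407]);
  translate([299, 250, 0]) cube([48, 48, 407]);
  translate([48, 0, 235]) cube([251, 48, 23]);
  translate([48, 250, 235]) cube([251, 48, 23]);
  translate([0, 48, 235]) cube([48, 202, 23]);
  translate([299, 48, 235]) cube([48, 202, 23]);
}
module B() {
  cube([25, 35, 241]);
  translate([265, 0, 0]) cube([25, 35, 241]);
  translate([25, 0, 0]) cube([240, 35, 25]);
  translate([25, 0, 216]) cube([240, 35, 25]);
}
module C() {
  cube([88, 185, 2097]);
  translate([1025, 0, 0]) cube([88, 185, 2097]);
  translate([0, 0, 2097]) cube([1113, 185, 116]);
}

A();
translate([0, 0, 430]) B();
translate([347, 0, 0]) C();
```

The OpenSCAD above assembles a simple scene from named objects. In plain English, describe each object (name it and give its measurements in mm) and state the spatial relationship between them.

A is a four-legged stool. The seat is 347×298 mm, 23 mm thick, top at z = 430 mm. It stands on four square legs, each 48×48 mm in cross-section, from z = 0 to the seat underside, each flush with a corner of the seat. Four stretchers, 48 mm wide and 23 mm tall, connect adjacent legs with their undersides at z = 235 mm, each running between the inner faces of the legs it joins and aligned with the legs' outer faces on the other axis.

B is a rectangular picture frame lying in the x–z plane (depth along y). The opening is 240 mm wide (x) by 191 mm tall (z), surrounded by a border 25 mm wide on all four sides. The frame is 35 mm deep and is made of two full-height vertical stiles with two horizontal rails fitted between them.

C is a rectangular door frame: two vertical jambs of 88×185 mm section, 2097 mm tall, with a clear opening 937 mm wide between their inner faces. A header 116 mm tall and 185 mm deep lies on top of the jambs and spans the full outside width.

The picture frame is on top of the stool. The door frame is against the stool's +x side, with their −y faces flush.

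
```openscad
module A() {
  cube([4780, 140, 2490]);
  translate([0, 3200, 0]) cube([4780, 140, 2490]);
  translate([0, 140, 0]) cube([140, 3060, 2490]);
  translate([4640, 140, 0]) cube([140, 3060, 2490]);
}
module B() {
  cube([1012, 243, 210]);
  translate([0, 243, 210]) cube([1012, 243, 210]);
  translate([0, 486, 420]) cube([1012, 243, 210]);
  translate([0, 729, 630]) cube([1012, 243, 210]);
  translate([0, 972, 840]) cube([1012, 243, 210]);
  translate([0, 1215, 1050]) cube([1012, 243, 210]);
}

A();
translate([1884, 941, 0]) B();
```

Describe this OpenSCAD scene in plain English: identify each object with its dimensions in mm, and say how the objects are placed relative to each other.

A is a box-shaped house frame (walls only): outside footprint 4780×3340 mm, wall height 2490 mm, wall thickness 140 mm. The two y-facing walls run the full x-width; the two x-facing walls fit between the inner faces of the y-facing walls.

B is a run of 6 identical solid stair steps. Each tread is 1012×243 mm and each step block is 210 mm high. Step 1 rests on the floor; step k is offset from step 1 by (k−1)×243 mm in y and (k−1)×210 mm in z.

The staircase sits inside the house frame, centred.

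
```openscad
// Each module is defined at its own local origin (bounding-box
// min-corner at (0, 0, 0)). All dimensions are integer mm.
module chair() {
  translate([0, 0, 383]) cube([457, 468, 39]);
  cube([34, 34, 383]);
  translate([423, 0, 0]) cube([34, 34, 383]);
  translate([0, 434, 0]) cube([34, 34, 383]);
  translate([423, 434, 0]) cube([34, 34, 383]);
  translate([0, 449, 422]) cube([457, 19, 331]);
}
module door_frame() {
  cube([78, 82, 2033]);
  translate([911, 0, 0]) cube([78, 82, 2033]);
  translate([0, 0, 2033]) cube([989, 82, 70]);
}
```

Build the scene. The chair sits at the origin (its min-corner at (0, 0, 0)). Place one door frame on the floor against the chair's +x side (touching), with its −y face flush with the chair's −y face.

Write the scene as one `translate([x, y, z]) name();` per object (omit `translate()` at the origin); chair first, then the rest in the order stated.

chair();
translate([457, 0, 0]) door_frame();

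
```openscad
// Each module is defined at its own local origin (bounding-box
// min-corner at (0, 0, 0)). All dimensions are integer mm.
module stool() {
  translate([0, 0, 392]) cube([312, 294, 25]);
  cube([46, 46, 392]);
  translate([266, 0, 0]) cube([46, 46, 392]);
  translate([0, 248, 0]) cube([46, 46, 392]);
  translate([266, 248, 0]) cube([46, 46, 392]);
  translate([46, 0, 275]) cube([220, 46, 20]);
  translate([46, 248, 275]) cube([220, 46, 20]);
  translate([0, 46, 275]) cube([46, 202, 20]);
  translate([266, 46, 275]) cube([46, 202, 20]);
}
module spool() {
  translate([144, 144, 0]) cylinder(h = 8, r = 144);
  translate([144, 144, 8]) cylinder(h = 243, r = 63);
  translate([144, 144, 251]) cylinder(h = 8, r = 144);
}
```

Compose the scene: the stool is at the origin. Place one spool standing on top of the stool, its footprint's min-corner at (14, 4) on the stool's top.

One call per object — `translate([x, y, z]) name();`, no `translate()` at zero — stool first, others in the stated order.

stool();
translate([14, 4, 417]) spool();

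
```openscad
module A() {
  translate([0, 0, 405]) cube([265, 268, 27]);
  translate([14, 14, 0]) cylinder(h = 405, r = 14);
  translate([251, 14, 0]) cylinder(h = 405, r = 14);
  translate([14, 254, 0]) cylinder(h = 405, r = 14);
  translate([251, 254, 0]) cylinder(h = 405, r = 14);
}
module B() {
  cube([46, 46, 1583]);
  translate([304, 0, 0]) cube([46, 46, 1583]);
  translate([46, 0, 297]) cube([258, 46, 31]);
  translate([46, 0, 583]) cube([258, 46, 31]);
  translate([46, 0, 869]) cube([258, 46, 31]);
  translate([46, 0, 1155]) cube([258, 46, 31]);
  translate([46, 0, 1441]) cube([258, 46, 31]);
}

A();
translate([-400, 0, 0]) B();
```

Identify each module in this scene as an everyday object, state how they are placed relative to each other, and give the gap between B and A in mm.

The ladder's nearest face is 50 mm from the stool's −x face.

A is a stool. B is a ladder. The ladder is on the floor beside the stool on its −x side. The gap between the ladder and the stool is 50 mm.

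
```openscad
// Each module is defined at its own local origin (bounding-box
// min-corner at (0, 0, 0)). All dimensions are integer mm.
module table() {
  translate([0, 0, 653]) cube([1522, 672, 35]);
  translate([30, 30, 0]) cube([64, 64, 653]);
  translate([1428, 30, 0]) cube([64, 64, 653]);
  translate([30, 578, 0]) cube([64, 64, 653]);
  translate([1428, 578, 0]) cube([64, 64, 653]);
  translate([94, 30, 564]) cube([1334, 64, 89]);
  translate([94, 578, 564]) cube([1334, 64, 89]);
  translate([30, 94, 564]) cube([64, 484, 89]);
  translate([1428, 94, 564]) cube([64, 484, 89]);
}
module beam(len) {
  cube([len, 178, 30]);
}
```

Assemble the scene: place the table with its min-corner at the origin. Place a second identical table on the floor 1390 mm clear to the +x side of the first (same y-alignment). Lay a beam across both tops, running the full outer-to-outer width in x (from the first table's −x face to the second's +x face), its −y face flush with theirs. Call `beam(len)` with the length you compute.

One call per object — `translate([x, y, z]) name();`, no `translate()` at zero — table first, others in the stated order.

table();
translate([2912, 0, 0]) table();
translate([0, 0, 688]) beam(4434);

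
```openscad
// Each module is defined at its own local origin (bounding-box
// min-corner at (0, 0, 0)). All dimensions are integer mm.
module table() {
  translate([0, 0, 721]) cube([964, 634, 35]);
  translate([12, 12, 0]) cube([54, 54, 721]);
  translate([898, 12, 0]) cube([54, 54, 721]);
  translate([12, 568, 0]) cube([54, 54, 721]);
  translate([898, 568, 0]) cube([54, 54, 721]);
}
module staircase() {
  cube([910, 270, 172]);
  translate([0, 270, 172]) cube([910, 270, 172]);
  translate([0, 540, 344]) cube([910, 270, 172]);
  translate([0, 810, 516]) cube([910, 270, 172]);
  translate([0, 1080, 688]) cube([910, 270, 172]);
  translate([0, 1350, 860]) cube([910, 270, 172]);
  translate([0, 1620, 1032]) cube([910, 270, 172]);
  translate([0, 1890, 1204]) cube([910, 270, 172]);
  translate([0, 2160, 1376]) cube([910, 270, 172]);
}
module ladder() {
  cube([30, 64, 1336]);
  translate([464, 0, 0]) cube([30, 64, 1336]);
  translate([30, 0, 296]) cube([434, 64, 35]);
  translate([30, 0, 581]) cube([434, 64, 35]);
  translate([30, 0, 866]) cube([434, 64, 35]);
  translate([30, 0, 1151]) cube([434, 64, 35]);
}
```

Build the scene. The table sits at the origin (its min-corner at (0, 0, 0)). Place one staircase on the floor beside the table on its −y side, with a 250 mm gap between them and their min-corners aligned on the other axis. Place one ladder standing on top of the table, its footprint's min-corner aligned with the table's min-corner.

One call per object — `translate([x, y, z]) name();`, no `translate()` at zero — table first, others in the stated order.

table();
translate([0, -2680, 0]) staircase();
translate([0, 0, 756]) ladder();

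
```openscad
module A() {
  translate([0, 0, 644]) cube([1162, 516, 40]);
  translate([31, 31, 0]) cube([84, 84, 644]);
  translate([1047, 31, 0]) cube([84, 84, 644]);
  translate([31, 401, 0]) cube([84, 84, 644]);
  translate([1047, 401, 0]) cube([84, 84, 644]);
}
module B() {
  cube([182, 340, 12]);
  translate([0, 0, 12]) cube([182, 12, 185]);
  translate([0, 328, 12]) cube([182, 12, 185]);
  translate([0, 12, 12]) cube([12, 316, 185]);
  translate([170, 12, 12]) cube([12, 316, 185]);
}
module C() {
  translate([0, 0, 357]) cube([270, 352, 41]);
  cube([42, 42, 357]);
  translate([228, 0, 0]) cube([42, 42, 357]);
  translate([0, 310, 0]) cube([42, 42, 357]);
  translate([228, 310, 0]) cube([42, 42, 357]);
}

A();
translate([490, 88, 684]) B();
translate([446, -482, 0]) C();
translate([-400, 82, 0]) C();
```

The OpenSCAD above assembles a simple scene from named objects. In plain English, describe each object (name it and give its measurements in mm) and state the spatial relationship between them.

A is a rectangular dining table. The top is 1162×516×40 mm with its upper surface at z = 684 mm. It stands on four 84×84 mm square legs, each inset 31 mm from the nearest pair of top edges, running from the floor to the underside of the top.

B is an open-topped rectangular box: outside dimensions 182×340×197 mm, with a uniform wall and base thickness of 12 mm. The base is a full 182×340 slab on the floor; four walls sit on top of the base. The front and back walls (the −y and +y sides) span the full width; the two side walls fit between them.

C is a four-legged stool. The seat is a 270×352×41 mm slab whose top surface is at z = 398 mm; four square legs, each 42×42 mm in cross-section, run from the floor (z = 0) to the underside of the seat, each flush with a corner of the seat.

The open box is on top of the table, centred. Two stools sit around the table at the −y, −x sides.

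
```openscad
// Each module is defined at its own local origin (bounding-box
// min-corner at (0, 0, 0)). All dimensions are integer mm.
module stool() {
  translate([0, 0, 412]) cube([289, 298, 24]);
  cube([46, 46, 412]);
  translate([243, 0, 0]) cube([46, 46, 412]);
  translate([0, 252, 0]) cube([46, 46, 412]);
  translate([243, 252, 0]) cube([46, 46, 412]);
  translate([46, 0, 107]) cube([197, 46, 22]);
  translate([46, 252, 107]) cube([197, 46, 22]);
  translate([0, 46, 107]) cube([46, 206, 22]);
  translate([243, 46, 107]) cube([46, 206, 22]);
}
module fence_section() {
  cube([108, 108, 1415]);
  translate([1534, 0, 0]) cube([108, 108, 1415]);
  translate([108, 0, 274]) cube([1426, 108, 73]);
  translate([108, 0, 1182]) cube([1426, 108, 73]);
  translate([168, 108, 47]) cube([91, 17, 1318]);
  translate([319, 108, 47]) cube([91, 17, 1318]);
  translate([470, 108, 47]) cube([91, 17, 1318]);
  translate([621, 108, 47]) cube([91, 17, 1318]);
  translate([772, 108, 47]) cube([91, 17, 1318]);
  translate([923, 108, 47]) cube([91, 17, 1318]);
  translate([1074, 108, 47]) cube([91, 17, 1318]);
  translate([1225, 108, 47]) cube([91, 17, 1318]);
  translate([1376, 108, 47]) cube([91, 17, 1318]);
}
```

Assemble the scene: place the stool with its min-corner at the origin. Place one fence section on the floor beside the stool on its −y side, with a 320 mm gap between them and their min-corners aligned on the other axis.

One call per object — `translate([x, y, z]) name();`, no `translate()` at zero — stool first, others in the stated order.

stool();
translate([0, -445, 0]) fence_section();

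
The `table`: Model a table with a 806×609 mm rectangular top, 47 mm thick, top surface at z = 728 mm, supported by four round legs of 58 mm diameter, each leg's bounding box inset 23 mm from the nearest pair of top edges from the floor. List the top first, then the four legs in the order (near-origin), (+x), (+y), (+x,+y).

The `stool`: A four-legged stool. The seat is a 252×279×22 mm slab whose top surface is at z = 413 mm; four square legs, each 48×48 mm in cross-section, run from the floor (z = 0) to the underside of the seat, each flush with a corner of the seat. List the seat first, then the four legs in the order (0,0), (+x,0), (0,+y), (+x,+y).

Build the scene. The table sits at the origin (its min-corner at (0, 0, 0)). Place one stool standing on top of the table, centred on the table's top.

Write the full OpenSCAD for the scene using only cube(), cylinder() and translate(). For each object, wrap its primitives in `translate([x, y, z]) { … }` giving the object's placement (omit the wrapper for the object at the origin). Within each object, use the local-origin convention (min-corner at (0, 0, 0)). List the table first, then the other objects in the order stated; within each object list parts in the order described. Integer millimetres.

translate([0, 0, 681]) cube([806, 609, 47]);
translate([52, 52, 0]) cylinder(h = 681, r = 29);
translate([754, 52, 0]) cylinder(h = 681, r = 29);
translate([52, 557, 0]) cylinder(h = 681, r = 29);
translate([754, 557, 0]) cylinder(h = 681, r = 29);
translate([277, 165, 728]) {
  translate([0, 0, 391]) cube([252, 279, 22]);
  cube([48, 48, 391]);
  translate([204, 0, 0]) cube([48, 48, 391]);
  translate([0, 231, 0]) cube([48, 48, 391]);
  translate([204, 231, 0]) cube([48, 48, 391]);
}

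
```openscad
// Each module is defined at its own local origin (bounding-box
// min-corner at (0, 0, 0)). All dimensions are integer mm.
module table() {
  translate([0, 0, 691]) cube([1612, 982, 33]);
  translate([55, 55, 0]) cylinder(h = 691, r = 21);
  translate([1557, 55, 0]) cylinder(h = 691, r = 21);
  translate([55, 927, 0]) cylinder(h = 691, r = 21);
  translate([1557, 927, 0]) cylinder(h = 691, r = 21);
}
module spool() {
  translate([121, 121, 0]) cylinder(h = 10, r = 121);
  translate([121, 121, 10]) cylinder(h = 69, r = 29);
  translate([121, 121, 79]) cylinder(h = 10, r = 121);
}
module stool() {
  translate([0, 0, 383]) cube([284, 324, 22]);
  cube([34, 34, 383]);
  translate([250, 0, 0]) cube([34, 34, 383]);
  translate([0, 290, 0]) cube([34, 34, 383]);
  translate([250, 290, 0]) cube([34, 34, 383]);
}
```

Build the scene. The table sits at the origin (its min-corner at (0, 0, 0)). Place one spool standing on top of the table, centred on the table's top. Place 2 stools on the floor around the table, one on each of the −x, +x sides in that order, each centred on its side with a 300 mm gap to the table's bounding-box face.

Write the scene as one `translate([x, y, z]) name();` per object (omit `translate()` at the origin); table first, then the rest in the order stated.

table();
translate([685, 370, 724]) spool();
translate([-584, 329, 0]) stool();
translate([1912, 329, 0]) stool();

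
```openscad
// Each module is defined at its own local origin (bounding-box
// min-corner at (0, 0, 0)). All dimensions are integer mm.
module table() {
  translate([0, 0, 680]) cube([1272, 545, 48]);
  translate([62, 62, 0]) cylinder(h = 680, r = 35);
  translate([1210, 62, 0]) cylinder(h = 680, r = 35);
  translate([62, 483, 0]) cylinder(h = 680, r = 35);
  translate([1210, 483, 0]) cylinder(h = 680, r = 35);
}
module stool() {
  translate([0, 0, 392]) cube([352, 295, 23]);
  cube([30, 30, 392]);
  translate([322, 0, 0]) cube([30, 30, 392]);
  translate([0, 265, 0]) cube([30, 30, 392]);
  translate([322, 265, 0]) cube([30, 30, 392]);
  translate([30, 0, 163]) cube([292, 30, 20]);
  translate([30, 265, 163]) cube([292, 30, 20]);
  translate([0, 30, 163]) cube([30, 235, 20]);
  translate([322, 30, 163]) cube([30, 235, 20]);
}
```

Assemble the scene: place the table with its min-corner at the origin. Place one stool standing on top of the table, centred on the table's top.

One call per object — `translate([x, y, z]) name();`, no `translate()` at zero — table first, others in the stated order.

table();
translate([460, 125, 728]) stool();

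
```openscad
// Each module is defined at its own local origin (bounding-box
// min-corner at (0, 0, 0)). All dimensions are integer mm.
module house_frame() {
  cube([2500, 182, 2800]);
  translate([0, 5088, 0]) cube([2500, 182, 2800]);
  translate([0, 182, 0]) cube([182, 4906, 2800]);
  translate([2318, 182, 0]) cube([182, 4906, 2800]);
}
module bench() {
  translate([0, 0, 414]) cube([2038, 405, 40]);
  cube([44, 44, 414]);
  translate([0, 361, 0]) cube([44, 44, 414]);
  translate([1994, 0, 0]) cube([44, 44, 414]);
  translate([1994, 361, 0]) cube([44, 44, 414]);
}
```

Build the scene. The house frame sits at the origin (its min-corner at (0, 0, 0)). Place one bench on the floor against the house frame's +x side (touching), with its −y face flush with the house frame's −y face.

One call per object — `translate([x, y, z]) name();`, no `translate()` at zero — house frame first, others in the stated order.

house_frame();
translate([2500, 0, 0]) bench();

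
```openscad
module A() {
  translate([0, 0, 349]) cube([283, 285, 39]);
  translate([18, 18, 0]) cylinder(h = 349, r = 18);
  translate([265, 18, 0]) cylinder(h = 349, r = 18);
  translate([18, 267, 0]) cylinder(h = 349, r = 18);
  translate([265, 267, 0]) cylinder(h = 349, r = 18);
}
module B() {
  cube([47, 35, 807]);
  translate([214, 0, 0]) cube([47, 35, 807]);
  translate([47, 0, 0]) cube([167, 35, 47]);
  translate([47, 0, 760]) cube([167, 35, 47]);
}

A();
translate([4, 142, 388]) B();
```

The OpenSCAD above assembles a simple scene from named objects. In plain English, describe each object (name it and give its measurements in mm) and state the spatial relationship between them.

A is a four-legged stool. The seat is 283×285 mm, 39 mm thick, top at z = 388 mm. It stands on four round legs, each 36 mm in diameter, from z = 0 to the seat underside, each leg's axis is inset half a diameter from the nearest pair of seat edges (so the leg's bounding box is flush with the corner).

B is a picture frame with a 167×713 mm rectangular opening (x by z) and a uniform 47 mm border on every side. Frame depth is 35 mm along y. It is built from two vertical stiles running the full outside height and two horizontal rails spanning the gap between the stiles.

The picture frame is on top of the stool.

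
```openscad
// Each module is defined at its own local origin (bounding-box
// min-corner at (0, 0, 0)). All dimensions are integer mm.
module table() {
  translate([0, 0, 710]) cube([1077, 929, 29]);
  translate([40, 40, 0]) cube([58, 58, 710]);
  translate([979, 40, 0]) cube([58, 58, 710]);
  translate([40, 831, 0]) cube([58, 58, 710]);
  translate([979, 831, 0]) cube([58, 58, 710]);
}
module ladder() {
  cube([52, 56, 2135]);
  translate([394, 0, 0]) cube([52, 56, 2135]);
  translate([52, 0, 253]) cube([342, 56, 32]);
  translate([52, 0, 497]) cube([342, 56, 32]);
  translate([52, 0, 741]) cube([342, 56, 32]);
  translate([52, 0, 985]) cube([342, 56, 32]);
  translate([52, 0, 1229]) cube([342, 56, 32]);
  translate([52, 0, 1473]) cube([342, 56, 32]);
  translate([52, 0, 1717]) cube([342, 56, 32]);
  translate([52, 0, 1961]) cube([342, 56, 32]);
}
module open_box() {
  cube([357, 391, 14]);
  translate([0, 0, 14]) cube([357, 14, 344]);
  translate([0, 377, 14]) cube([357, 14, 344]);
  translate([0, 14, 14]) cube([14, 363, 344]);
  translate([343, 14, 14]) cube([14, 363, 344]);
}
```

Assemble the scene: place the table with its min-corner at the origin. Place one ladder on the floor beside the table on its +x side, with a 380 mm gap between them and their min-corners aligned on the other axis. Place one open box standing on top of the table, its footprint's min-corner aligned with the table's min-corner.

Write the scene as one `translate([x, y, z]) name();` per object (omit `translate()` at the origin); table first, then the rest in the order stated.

table();
translate([1457, 0, 0]) ladder();
translate([0, 0, 739]) open_box();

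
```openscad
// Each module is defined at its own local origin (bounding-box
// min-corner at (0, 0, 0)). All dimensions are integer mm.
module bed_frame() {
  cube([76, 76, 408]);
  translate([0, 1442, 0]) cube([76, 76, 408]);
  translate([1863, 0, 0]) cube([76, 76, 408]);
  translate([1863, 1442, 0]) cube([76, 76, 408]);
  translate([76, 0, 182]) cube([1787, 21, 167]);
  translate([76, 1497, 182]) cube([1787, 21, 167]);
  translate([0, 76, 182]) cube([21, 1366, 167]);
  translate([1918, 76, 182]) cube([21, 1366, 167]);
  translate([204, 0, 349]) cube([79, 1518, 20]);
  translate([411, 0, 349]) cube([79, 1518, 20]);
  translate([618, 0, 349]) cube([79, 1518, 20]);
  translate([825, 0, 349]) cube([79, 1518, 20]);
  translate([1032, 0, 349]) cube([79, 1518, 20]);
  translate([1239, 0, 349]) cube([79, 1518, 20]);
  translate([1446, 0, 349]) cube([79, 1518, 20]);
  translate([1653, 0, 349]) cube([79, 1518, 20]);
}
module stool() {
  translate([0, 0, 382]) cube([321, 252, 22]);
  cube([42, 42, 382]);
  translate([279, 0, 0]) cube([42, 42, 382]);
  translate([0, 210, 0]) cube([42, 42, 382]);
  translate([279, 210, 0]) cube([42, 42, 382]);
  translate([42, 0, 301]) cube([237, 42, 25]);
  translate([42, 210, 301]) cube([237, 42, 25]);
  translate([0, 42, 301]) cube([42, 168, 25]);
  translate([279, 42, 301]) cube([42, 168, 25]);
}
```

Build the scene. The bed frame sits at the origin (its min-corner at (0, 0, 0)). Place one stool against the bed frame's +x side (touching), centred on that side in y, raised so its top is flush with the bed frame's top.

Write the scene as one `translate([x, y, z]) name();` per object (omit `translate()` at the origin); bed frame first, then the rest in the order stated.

bed_frame();
translate([1939, 633, 4]) stool();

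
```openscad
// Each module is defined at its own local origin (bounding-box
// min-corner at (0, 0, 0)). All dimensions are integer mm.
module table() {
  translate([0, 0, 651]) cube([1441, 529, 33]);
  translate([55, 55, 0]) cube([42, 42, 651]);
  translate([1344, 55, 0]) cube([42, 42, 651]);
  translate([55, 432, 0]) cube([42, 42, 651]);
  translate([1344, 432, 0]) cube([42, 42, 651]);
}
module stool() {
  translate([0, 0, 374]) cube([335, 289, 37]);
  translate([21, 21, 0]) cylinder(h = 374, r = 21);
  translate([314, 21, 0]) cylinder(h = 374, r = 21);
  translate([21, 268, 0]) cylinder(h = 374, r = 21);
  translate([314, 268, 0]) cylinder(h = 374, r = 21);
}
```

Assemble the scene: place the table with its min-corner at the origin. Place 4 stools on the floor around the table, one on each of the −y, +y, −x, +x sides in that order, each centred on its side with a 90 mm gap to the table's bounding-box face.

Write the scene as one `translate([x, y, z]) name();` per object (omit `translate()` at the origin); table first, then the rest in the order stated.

table();
translate([553, -379, 0]) stool();
translate([553, 619, 0]) stool();
translate([-425, 120, 0]) stool();
translate([1531, 120, 0]) stool();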